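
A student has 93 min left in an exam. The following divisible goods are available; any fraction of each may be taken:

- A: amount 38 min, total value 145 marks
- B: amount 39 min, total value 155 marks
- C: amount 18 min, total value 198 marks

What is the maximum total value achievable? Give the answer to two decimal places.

Take in order of value per unit:
- C (198/18 per unit): all 18 → value 198, running total 198.00
- B (155/39 per unit): all 39 → value 155, running total 353.00
- A (145/38 per unit): 36 of 38 → value 36×145/38 = 137.3684, running total 490.37
Total 490.37.

490.37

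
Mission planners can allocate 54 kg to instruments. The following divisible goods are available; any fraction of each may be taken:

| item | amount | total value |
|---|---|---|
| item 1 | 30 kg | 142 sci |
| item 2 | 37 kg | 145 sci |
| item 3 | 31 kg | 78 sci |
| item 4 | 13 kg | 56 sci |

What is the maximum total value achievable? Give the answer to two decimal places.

Take in order of value per unit:
- item 1 (142/30 per unit): all 30 → value 142, running total 142.00
- item 4 (56/13 per unit): all 13 → value 56, running total 198.00
- item 2 (145/37 per unit): 11 of 37 → value 11×145/37 = 43.1081, running total 241.11
Total 241.11.

241.11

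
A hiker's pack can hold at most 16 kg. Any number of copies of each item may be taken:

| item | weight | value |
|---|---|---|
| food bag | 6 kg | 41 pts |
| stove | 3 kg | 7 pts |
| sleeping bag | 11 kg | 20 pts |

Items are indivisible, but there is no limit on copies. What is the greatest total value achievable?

89 pts

Best value-per-unit is food bag at 41/6; filling with it alone gives 2×41 = 82.
Optimal mix: 2×food bag + 1×stove → weight 15, value 89.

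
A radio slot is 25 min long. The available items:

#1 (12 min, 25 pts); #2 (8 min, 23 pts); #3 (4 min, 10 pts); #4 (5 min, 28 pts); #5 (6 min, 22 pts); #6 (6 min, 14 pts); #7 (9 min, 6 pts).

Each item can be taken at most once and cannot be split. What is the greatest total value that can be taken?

Check high-value combinations within 25 min:
- #2+#4+#5+#6: duration 8+5+6+6=25, value 23+28+22+14=87
- #2+#3+#4+#5: duration 8+4+5+6=23, value 23+10+28+22=83
- #1+#2+#4: duration 12+8+5=25, value 25+23+28=76
- #1+#4+#5: duration 12+5+6=23, value 25+28+22=75
Best: 87 pts.

87 pts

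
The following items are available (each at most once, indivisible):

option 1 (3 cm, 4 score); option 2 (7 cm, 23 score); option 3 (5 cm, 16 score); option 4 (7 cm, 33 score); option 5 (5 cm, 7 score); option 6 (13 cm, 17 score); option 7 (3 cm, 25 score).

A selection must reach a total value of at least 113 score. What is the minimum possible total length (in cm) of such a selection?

Subsets with value ≥ 113, sorted by total length:
- option 2+option 3+option 4+option 6+option 7: length 35, value 114
- option 1+option 2+option 3+option 4+option 6+option 7: length 38, value 118
Minimum length: 35 cm.

35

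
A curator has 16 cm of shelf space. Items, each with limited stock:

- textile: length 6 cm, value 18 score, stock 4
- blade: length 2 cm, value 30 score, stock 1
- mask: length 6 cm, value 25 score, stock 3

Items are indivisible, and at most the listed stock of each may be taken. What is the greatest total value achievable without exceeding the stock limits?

80 score

Top feasible selections:
- 1×blade + 2×mask: length 14, value 80
- 1×textile + 1×blade + 1×mask: length 14, value 73
- 2×textile + 1×blade: length 14, value 66
- 1×blade + 1×mask: length 8, value 55
Best: 80 score.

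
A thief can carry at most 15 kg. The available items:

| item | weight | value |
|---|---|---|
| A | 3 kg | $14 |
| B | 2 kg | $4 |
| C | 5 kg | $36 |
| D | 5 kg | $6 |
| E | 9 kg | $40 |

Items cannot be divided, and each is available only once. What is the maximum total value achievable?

Check high-value combinations within 15 kg:
- C+E: weight 5+9=14, value 36+40=76
- A+B+C+D: weight 3+2+5+5=15, value 14+4+36+6=60
- A+B+E: weight 3+2+9=14, value 14+4+40=58
- A+C+D: weight 3+5+5=13, value 14+36+6=56
Best: $76.

$76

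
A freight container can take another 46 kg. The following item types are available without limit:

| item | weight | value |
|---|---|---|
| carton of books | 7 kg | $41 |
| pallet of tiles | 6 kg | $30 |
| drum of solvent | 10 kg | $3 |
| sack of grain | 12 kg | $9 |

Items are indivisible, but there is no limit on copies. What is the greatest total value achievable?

Best value-per-unit is carton of books at 41/7; filling with it alone gives 6×41 = 246.
Optimal mix: 4×carton of books + 3×pallet of tiles → weight 46, value 254.

$254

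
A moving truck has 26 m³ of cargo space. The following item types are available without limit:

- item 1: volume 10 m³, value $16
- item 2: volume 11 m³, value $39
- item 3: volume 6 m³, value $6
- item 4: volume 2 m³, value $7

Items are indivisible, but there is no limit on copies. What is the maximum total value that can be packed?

Best value-per-unit is item 2 at 39/11; filling with it alone gives 2×39 = 78.
Optimal mix: 2×item 2 + 2×item 4 → volume 26, value 92.

$92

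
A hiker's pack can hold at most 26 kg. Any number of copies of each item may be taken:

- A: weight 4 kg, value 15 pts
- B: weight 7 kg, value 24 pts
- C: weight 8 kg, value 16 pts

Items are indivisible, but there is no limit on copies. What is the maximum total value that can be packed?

93 pts

Best value-per-unit is A at 15/4; filling with it alone gives 6×15 = 90.
Optimal mix: 3×A + 2×B → weight 26, value 93.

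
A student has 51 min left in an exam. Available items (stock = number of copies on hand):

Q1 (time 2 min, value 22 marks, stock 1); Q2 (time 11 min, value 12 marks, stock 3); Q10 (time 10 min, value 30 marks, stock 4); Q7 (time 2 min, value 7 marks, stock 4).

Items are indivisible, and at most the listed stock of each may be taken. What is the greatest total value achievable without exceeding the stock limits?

Top feasible selections:
- 1×Q1 + 4×Q10 + 4×Q7: time 50, value 170
- 1×Q1 + 4×Q10 + 3×Q7: time 48, value 163
Best: 170 marks.

170 marks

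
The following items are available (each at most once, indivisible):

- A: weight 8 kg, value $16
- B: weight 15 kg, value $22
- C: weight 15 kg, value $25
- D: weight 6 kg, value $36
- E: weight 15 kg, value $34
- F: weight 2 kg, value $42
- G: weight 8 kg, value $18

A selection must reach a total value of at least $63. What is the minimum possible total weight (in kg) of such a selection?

Subsets with value ≥ 63, sorted by total weight:
- D+F: weight 8, value 78
- D+F+G: weight 16, value 96
Minimum weight: 8 kg.

8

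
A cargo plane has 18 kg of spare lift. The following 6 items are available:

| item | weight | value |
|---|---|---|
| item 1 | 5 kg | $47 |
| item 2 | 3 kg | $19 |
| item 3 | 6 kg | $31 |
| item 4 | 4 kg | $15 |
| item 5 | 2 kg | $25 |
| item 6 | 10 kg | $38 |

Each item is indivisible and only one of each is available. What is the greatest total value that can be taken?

Check high-value combinations within 18 kg:
- item 1+item 2+item 3+item 5: weight 5+3+6+2=16, value 47+19+31+25=122
- item 1+item 3+item 4+item 5: weight 5+6+4+2=17, value 47+31+15+25=118
- item 1+item 2+item 3+item 4: weight 5+3+6+4=18, value 47+19+31+15=112
- item 1+item 5+item 6: weight 5+2+10=17, value 47+25+38=110
Best: $122.

$122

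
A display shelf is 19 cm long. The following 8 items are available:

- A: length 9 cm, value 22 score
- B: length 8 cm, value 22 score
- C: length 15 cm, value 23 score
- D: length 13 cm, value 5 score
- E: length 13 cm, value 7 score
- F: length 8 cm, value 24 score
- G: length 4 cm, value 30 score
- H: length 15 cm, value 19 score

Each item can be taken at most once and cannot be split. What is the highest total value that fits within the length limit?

54 score

Check high-value combinations within 19 cm:
- F+G: length 8+4=12, value 24+30=54
- C+G: length 15+4=19, value 23+30=53
- B+G: length 8+4=12, value 22+30=52
- A+G: length 9+4=13, value 22+30=52
Best: 54 score.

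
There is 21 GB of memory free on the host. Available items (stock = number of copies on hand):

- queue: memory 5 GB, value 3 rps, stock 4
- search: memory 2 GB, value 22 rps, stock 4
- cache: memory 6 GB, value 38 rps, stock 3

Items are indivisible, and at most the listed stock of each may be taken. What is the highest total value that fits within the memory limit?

164 rps

Top feasible selections:
- 4×search + 2×cache: memory 20, value 164
- 3×search + 2×cache: memory 18, value 142
- 1×search + 3×cache: memory 20, value 136
- 1×queue + 4×search + 1×cache: memory 19, value 129
Best: 164 rps.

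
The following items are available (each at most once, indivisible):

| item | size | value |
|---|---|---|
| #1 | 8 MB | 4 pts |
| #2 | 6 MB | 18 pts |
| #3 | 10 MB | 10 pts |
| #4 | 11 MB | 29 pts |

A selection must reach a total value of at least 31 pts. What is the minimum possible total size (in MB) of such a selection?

Subsets with value ≥ 31, sorted by total size:
- #2+#4: size 17, value 47
- #1+#4: size 19, value 33
- #3+#4: size 21, value 39
- #1+#2+#3: size 24, value 32
Minimum size: 17 MB.

17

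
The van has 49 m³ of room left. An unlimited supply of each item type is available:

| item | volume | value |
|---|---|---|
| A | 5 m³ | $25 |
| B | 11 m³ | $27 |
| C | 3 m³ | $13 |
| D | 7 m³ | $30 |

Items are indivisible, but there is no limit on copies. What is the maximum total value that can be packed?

$239

Best value-per-unit is A at 25/5; filling with it alone gives 9×25 = 225.
Optimal mix: 8×A + 3×C → volume 49, value 239.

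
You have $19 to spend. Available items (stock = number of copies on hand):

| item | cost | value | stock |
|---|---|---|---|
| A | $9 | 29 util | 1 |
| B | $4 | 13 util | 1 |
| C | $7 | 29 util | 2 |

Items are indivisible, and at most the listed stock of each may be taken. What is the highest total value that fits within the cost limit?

71 util

Best selections within cost 19 and stock limits:
- 1×B + 2×C: cost 18, value 71
- 2×C: cost 14, value 58
Best: 71 util.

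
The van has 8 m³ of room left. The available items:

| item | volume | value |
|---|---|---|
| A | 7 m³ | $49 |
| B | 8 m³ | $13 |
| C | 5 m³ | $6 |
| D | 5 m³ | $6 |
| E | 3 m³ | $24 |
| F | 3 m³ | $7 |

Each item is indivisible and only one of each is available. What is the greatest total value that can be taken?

Check high-value combinations within 8 m³:
- A: volume 7, value 49
- E+F: volume 3+3=6, value 24+7=31
- C+E: volume 5+3=8, value 6+24=30
- D+E: volume 5+3=8, value 6+24=30
- E: volume 3, value 24
Best: $49.

$49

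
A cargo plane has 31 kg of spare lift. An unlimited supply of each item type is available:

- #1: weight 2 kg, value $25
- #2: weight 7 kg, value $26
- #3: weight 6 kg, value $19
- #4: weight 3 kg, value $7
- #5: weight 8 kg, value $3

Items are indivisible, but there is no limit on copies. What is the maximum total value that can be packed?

$375

Best value-per-unit is #1 at 25/2, and filling with it alone uses weight 15×2=30. No mix of the others beats 15×25 = 375.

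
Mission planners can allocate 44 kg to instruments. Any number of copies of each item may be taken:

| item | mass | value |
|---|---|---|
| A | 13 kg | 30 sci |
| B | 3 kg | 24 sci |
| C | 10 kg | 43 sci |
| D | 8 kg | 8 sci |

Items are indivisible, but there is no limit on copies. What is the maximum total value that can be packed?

Best value-per-unit is B at 24/3, and filling with it alone uses mass 14×3=42. No mix of the others beats 14×24 = 336.

336 sci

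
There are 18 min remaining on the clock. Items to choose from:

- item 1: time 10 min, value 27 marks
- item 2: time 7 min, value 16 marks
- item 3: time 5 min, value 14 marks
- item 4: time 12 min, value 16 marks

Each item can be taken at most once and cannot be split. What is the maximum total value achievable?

Check high-value combinations within 18 min:
- item 1+item 2: time 10+7=17, value 27+16=43
- item 1+item 3: time 10+5=15, value 27+14=41
- item 2+item 3: time 7+5=12, value 16+14=30
- item 3+item 4: time 5+12=17, value 14+16=30
- item 1: time 10, value 27
Best: 43 marks.

43 marks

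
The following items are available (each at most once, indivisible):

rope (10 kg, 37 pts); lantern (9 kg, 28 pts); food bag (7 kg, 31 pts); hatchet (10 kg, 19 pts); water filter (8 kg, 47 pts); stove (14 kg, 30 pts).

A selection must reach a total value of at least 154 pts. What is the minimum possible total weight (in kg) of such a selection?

44

Subsets with value ≥ 154, sorted by total weight:
- rope+lantern+food bag+hatchet+water filter: weight 44, value 162
- rope+lantern+food bag+water filter+stove: weight 48, value 173
Minimum weight: 44 kg.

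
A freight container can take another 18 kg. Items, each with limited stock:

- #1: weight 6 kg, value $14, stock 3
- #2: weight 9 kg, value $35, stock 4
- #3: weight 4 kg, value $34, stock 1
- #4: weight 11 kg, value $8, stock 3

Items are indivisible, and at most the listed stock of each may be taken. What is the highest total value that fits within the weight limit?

$70

Top feasible selections:
- 2×#2: weight 18, value 70
- 1×#2 + 1×#3: weight 13, value 69
- 2×#1 + 1×#3: weight 16, value 62
- 1×#1 + 1×#2: weight 15, value 49
Best: $70.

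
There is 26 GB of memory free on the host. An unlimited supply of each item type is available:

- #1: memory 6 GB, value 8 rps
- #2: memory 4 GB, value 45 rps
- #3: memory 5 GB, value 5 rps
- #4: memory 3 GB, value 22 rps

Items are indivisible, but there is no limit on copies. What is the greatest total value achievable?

Best value-per-unit is #2 at 45/4, and filling with it alone uses memory 6×4=24. No mix of the others beats 6×45 = 270.

270 rps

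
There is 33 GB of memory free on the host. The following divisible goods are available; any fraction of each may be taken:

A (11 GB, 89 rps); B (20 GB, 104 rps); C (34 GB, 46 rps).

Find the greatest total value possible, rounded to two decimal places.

Take in order of value per unit:
- A (89/11 per unit): all 11 → value 89, running total 89.00
- B (104/20 per unit): all 20 → value 104, running total 193.00
- C (46/34 per unit): 2 of 34 → value 2×46/34 = 2.7059, running total 195.71
Total 195.71.

195.71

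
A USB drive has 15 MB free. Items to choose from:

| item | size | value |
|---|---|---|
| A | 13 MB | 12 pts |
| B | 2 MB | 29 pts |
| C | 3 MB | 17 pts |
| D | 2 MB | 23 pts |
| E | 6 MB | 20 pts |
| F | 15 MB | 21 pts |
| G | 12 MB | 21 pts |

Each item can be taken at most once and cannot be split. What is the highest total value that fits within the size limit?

Check high-value combinations within 15 MB:
- B+C+D+E: size 2+3+2+6=13, value 29+17+23+20=89
- B+D+E: size 2+2+6=10, value 29+23+20=72
- B+C+D: size 2+3+2=7, value 29+17+23=69
- B+C+E: size 2+3+6=11, value 29+17+20=66
- C+D+E: size 3+2+6=11, value 17+23+20=60
Best: 89 pts.

89 pts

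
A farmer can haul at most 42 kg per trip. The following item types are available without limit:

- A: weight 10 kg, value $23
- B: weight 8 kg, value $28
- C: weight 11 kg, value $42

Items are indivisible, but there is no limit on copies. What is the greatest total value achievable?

$154

Best value-per-unit is C at 42/11; filling with it alone gives 3×42 = 126.
Optimal mix: 1×B + 3×C → weight 41, value 154.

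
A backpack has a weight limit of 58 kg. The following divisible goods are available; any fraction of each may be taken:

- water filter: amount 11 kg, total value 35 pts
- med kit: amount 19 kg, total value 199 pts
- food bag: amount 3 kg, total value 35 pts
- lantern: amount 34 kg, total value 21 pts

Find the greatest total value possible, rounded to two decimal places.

284.44

Take in order of value per unit:
- food bag (35/3 per unit): all 3 → value 35, running total 35.00
- med kit (199/19 per unit): all 19 → value 199, running total 234.00
- water filter (35/11 per unit): all 11 → value 35, running total 269.00
- lantern (21/34 per unit): 25 of 34 → value 25×21/34 = 15.4412, running total 284.44
Total 284.44.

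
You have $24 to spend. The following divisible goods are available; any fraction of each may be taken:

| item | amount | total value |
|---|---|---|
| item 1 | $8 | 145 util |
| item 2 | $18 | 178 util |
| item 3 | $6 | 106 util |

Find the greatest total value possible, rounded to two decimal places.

349.89

Take in order of value per unit:
- item 1 (145/8 per unit): all 8 → value 145, running total 145.00
- item 3 (106/6 per unit): all 6 → value 106, running total 251.00
- item 2 (178/18 per unit): 10 of 18 → value 10×178/18 = 98.8889, running total 349.89
Total 349.89.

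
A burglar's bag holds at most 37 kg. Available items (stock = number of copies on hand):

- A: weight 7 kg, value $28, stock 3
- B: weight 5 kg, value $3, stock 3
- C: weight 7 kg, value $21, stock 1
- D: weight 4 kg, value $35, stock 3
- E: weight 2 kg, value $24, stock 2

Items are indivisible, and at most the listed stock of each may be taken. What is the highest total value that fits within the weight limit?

$237

Top feasible selections:
- 3×A + 3×D + 2×E: weight 37, value 237
- 2×A + 1×C + 3×D + 2×E: weight 37, value 230
- 3×A + 3×D + 1×E: weight 35, value 213
- 2×A + 1×B + 3×D + 2×E: weight 35, value 212
Best: $237.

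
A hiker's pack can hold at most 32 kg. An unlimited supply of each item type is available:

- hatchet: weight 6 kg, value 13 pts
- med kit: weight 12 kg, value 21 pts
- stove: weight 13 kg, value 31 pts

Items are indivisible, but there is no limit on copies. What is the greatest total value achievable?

75 pts

Best value-per-unit is stove at 31/13; filling with it alone gives 2×31 = 62.
Optimal mix: 1×hatchet + 2×stove → weight 32, value 75.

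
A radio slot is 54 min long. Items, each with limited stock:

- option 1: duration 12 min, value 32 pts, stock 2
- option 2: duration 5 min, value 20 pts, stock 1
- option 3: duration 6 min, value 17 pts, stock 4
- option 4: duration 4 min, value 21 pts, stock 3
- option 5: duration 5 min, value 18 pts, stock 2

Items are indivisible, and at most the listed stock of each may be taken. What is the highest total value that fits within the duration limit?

Best selections within duration 54 and stock limits:
- 1×option 2 + 4×option 3 + 3×option 4 + 2×option 5: duration 51, value 187
- 1×option 1 + 1×option 2 + 2×option 3 + 3×option 4 + 2×option 5: duration 51, value 185
- 1×option 1 + 1×option 2 + 3×option 3 + 3×option 4 + 1×option 5: duration 52, value 184
- 2×option 1 + 1×option 2 + 3×option 4 + 2×option 5: duration 51, value 183
Best: 187 pts.

187 pts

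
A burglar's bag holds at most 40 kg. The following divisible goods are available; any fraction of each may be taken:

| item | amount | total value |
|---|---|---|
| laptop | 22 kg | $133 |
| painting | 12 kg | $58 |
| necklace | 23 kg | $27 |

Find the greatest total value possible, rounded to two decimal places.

Take in order of value per unit:
- laptop (133/22 per unit): all 22 → value 133, running total 133.00
- painting (58/12 per unit): all 12 → value 58, running total 191.00
- necklace (27/23 per unit): 6 of 23 → value 6×27/23 = 7.0435, running total 198.04
Total 198.04.

198.04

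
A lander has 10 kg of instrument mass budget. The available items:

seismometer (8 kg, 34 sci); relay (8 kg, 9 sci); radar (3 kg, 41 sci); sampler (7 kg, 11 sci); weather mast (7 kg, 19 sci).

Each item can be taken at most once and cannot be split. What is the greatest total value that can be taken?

Check high-value combinations within 10 kg:
- radar+weather mast: mass 3+7=10, value 41+19=60
- radar+sampler: mass 3+7=10, value 41+11=52
- radar: mass 3, value 41
Best: 60 sci.

60 sci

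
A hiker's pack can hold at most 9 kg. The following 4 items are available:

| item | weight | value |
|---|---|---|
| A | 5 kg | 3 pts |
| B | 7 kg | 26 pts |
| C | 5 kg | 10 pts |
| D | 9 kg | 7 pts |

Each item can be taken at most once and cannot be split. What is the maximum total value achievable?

26 pts

This is a 0/1 knapsack; check combinations near the capacity.
- B: weight 7, value 26
- C: weight 5, value 10
- D: weight 9, value 7
- A: weight 5, value 3
Best: 26 pts.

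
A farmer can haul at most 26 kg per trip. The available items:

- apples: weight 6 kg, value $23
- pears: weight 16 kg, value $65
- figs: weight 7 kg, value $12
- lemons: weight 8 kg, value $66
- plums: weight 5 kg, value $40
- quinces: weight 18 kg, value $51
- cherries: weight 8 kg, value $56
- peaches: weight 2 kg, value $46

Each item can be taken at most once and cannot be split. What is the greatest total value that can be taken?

$208

Check high-value combinations within 26 kg:
- lemons+plums+cherries+peaches: weight 8+5+8+2=23, value 66+40+56+46=208
- apples+lemons+cherries+peaches: weight 6+8+8+2=24, value 23+66+56+46=191
- figs+lemons+cherries+peaches: weight 7+8+8+2=25, value 12+66+56+46=180
- pears+lemons+peaches: weight 16+8+2=26, value 65+66+46=177
- apples+lemons+plums+peaches: weight 6+8+5+2=21, value 23+66+40+46=175
Best: $208.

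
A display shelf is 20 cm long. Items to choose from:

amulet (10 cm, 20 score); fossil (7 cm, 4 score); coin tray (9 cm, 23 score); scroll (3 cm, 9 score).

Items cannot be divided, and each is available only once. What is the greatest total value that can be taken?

43 score

Check high-value combinations within 20 cm:
- amulet+coin tray: length 10+9=19, value 20+23=43
- fossil+coin tray+scroll: length 7+9+3=19, value 4+23+9=36
- amulet+fossil+scroll: length 10+7+3=20, value 20+4+9=33
- coin tray+scroll: length 9+3=12, value 23+9=32
- amulet+scroll: length 10+3=13, value 20+9=29
Best: 43 score.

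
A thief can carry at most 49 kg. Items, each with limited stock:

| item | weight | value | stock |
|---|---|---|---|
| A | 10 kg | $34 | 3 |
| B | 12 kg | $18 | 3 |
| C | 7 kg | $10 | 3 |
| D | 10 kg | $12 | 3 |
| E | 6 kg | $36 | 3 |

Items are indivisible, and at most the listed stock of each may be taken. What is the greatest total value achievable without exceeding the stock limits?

$210

Best selections within weight 49 and stock limits:
- 3×A + 3×E: weight 48, value 210
- 2×A + 1×D + 3×E: weight 48, value 188
Best: $210.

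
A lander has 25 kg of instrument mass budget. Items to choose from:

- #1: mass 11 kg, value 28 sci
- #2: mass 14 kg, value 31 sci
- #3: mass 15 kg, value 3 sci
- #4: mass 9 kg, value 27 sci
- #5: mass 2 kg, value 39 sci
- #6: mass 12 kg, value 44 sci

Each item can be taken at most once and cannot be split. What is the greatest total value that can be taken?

Check high-value combinations within 25 kg:
- #1+#5+#6: mass 11+2+12=25, value 28+39+44=111
- #4+#5+#6: mass 9+2+12=23, value 27+39+44=110
- #2+#4+#5: mass 14+9+2=25, value 31+27+39=97
Best: 111 sci.

111 sci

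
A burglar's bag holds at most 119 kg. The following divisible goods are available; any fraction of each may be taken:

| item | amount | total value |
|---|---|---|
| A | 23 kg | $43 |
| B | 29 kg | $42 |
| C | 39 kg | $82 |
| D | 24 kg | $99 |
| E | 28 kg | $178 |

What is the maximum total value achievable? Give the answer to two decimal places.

409.24

Take in order of value per unit:
- E (178/28 per unit): all 28 → value 178, running total 178.00
- D (99/24 per unit): all 24 → value 99, running total 277.00
- C (82/39 per unit): all 39 → value 82, running total 359.00
- A (43/23 per unit): all 23 → value 43, running total 402.00
- B (42/29 per unit): 5 of 29 → value 5×42/29 = 7.2414, running total 409.24
Total 409.24.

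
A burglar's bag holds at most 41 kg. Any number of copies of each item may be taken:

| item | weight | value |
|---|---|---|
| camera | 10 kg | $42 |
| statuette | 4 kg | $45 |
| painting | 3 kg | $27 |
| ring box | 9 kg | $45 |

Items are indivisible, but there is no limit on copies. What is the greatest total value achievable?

Best value-per-unit is statuette at 45/4, and filling with it alone uses weight 10×4=40. No mix of the others beats 10×45 = 450.

$450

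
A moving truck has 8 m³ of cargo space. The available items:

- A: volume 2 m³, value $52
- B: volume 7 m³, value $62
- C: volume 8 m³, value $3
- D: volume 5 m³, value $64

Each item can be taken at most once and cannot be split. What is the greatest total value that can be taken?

$116

Check high-value combinations within 8 m³:
- A+D: volume 2+5=7, value 52+64=116
- D: volume 5, value 64
- B: volume 7, value 62
- A: volume 2, value 52
Best: $116.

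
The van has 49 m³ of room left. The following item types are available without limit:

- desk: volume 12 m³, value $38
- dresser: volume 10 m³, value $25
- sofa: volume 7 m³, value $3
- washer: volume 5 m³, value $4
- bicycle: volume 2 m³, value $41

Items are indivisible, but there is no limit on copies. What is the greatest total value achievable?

$984

Best value-per-unit is bicycle at 41/2, and filling with it alone uses volume 24×2=48. No mix of the others beats 24×41 = 984.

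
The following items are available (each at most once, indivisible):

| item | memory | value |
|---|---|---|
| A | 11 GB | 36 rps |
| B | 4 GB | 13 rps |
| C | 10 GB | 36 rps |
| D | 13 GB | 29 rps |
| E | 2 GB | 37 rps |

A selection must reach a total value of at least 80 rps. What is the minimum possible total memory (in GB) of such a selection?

Subsets with value ≥ 80, sorted by total memory:
- B+C+E: memory 16, value 86
- A+B+E: memory 17, value 86
Minimum memory: 16 GB.

16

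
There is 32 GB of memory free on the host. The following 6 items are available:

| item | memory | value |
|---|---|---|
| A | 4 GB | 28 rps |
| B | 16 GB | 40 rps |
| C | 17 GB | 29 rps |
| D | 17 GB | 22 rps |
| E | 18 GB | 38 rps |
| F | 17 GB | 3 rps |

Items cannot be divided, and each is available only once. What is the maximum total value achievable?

Check high-value combinations within 32 GB:
- A+B: memory 4+16=20, value 28+40=68
- A+E: memory 4+18=22, value 28+38=66
- A+C: memory 4+17=21, value 28+29=57
Best: 68 rps.

68 rps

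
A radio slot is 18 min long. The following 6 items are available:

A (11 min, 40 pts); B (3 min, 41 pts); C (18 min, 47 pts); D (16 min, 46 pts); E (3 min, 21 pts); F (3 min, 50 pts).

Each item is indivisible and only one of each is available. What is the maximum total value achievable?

131 pts

Check high-value combinations within 18 min:
- A+B+F: duration 11+3+3=17, value 40+41+50=131
- B+E+F: duration 3+3+3=9, value 41+21+50=112
- A+E+F: duration 11+3+3=17, value 40+21+50=111
- A+B+E: duration 11+3+3=17, value 40+41+21=102
Best: 131 pts.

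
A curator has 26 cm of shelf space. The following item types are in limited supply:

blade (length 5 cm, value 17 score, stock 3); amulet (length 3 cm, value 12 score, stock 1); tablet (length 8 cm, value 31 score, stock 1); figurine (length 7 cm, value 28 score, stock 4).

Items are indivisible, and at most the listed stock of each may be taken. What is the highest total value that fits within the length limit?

101 score

Top feasible selections:
- 1×blade + 3×figurine: length 26, value 101
- 1×amulet + 1×tablet + 2×figurine: length 25, value 99
- 1×amulet + 3×figurine: length 24, value 96
- 3×blade + 1×amulet + 1×tablet: length 26, value 94
Best: 101 score.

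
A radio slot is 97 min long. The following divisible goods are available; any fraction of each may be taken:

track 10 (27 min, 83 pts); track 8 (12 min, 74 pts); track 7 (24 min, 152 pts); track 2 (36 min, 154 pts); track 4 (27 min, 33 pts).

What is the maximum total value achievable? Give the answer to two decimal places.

456.85

Take in order of value per unit:
- track 7 (152/24 per unit): all 24 → value 152, running total 152.00
- track 8 (74/12 per unit): all 12 → value 74, running total 226.00
- track 2 (154/36 per unit): all 36 → value 154, running total 380.00
- track 10 (83/27 per unit): 25 of 27 → value 25×83/27 = 76.8519, running total 456.85
Total 456.85.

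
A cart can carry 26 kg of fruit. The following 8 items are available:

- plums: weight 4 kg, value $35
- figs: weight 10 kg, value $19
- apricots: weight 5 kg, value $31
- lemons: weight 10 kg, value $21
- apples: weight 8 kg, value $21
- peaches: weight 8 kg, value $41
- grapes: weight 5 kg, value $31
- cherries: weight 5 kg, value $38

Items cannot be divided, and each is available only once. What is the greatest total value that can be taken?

$145

Check high-value combinations within 26 kg:
- plums+apricots+peaches+cherries: weight 4+5+8+5=22, value 35+31+41+38=145
- plums+peaches+grapes+cherries: weight 4+8+5+5=22, value 35+41+31+38=145
- apricots+peaches+grapes+cherries: weight 5+8+5+5=23, value 31+41+31+38=141
- plums+apricots+peaches+grapes: weight 4+5+8+5=22, value 35+31+41+31=138
Best: $145.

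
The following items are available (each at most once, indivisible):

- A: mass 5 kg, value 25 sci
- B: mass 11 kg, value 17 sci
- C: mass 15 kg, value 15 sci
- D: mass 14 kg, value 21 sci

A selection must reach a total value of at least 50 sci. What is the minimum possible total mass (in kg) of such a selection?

Subsets with value ≥ 50, sorted by total mass:
- A+B+D: mass 30, value 63
- A+B+C: mass 31, value 57
Minimum mass: 30 kg.

30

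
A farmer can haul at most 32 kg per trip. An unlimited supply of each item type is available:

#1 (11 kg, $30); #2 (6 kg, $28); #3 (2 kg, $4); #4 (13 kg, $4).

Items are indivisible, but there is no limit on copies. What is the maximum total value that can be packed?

Best value-per-unit is #2 at 28/6; filling with it alone gives 5×28 = 140.
Optimal mix: 5×#2 + 1×#3 → weight 32, value 144.

$144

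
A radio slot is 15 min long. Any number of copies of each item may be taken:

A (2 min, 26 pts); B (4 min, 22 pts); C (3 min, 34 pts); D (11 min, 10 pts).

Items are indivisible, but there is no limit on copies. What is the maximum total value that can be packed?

Best value-per-unit is A at 26/2; filling with it alone gives 7×26 = 182.
Optimal mix: 6×A + 1×C → duration 15, value 190.

190 pts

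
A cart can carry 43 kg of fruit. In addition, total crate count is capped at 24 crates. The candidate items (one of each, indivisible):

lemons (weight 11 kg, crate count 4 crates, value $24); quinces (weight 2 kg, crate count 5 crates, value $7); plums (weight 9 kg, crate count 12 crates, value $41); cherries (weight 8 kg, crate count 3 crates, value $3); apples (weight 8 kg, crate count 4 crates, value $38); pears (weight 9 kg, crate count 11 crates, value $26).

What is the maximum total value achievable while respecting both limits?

$106

Feasible sets respecting both limits:
- lemons+plums+cherries+apples: weight 36, crate count 23, value 106
- lemons+plums+apples: weight 28, crate count 20, value 103
- lemons+quinces+apples+pears: weight 30, crate count 24, value 95
Best: $106.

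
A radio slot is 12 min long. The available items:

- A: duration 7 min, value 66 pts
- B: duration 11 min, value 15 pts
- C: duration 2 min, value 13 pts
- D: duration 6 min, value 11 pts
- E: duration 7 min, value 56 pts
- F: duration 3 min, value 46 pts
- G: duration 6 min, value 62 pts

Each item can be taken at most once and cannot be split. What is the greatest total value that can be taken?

Check high-value combinations within 12 min:
- A+C+F: duration 7+2+3=12, value 66+13+46=125
- C+F+G: duration 2+3+6=11, value 13+46+62=121
- C+E+F: duration 2+7+3=12, value 13+56+46=115
- A+F: duration 7+3=10, value 66+46=112
Best: 125 pts.

125 pts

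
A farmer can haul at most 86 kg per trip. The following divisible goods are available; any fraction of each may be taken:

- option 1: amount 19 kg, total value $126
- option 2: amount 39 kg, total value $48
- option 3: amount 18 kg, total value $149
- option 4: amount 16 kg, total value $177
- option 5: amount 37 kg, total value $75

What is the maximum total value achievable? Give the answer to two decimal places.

518.89

Take in order of value per unit:
- option 4 (177/16 per unit): all 16 → value 177, running total 177.00
- option 3 (149/18 per unit): all 18 → value 149, running total 326.00
- option 1 (126/19 per unit): all 19 → value 126, running total 452.00
- option 5 (75/37 per unit): 33 of 37 → value 33×75/37 = 66.8919, running total 518.89
Total 518.89.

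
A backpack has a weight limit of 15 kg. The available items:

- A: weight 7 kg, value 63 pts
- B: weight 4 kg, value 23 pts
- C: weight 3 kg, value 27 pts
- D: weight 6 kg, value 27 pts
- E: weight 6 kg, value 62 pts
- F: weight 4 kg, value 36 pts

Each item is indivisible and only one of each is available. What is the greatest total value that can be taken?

Check high-value combinations within 15 kg:
- A+C+F: weight 7+3+4=14, value 63+27+36=126
- A+E: weight 7+6=13, value 63+62=125
- C+E+F: weight 3+6+4=13, value 27+62+36=125
- A+B+F: weight 7+4+4=15, value 63+23+36=122
- B+E+F: weight 4+6+4=14, value 23+62+36=121
Best: 126 pts.

126 pts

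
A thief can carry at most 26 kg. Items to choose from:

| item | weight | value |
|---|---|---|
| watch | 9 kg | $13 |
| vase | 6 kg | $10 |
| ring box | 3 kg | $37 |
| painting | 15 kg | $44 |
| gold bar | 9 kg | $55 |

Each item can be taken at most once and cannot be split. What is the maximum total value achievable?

Check high-value combinations within 26 kg:
- watch+ring box+gold bar: weight 9+3+9=21, value 13+37+55=105
- vase+ring box+gold bar: weight 6+3+9=18, value 10+37+55=102
- painting+gold bar: weight 15+9=24, value 44+55=99
- ring box+gold bar: weight 3+9=12, value 37+55=92
- vase+ring box+painting: weight 6+3+15=24, value 10+37+44=91
Best: $105.

$105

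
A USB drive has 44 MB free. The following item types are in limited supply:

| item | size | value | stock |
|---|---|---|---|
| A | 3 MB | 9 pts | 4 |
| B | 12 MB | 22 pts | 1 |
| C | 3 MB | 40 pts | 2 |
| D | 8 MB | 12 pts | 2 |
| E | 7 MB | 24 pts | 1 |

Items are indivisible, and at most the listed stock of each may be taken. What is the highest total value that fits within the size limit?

Top feasible selections:
- 3×A + 1×B + 2×C + 1×D + 1×E: size 42, value 165
- 4×A + 2×C + 2×D + 1×E: size 41, value 164
- 4×A + 1×B + 2×C + 1×E: size 37, value 162
- 1×A + 1×B + 2×C + 2×D + 1×E: size 44, value 159
Best: 165 pts.

165 pts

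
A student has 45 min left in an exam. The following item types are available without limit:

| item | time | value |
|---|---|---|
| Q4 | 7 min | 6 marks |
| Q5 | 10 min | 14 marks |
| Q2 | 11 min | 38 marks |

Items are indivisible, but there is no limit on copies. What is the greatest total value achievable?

152 marks

Best value-per-unit is Q2 at 38/11, and filling with it alone uses time 4×11=44. No mix of the others beats 4×38 = 152.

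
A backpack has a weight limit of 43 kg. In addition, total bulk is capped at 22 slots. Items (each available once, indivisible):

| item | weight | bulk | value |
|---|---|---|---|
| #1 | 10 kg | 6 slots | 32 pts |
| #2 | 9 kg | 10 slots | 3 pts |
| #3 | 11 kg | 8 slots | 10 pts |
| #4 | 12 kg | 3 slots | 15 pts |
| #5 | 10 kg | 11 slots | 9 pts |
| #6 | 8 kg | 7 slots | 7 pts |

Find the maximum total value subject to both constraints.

57 pts

Feasible sets respecting both limits:
- #1+#3+#4: weight 33, bulk 17, value 57
- #1+#4+#5: weight 32, bulk 20, value 56
- #1+#4+#6: weight 30, bulk 16, value 54
- #1+#2+#4: weight 31, bulk 19, value 50
Best: 57 pts.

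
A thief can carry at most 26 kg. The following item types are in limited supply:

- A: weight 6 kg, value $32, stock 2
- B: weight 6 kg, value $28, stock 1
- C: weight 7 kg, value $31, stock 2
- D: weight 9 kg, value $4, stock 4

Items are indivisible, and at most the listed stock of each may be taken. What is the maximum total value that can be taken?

$126

Best selections within weight 26 and stock limits:
- 2×A + 2×C: weight 26, value 126
- 2×A + 1×B + 1×C: weight 25, value 123
- 1×A + 1×B + 2×C: weight 26, value 122
Best: $126.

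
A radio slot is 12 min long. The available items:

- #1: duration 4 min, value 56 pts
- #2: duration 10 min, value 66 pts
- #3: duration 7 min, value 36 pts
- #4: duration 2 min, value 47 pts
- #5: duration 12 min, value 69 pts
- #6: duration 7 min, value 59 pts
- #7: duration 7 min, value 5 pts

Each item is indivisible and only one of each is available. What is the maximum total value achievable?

This is a 0/1 knapsack; check combinations near the capacity.
- #1+#6: duration 4+7=11, value 56+59=115
- #2+#4: duration 10+2=12, value 66+47=113
- #4+#6: duration 2+7=9, value 47+59=106
- #1+#4: duration 4+2=6, value 56+47=103
Best: 115 pts.

115 pts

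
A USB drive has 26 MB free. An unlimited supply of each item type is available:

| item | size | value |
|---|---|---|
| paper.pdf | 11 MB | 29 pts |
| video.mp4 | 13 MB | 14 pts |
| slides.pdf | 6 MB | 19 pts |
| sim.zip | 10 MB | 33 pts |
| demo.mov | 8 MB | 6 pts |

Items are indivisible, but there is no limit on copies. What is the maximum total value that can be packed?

85 pts

Best value-per-unit is sim.zip at 33/10; filling with it alone gives 2×33 = 66.
Optimal mix: 1×slides.pdf + 2×sim.zip → size 26, value 85.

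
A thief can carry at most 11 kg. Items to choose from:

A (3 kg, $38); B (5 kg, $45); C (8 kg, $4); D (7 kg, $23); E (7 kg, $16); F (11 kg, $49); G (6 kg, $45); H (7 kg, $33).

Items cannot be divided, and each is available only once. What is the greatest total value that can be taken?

Check high-value combinations within 11 kg:
- B+G: weight 5+6=11, value 45+45=90
- A+B: weight 3+5=8, value 38+45=83
- A+G: weight 3+6=9, value 38+45=83
- A+H: weight 3+7=10, value 38+33=71
- A+D: weight 3+7=10, value 38+23=61
Best: $90.

$90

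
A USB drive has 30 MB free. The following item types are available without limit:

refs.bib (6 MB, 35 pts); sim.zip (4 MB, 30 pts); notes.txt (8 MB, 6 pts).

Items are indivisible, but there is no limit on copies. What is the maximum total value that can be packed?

Best value-per-unit is sim.zip at 30/4; filling with it alone gives 7×30 = 210.
Optimal mix: 1×refs.bib + 6×sim.zip → size 30, value 215.

215 pts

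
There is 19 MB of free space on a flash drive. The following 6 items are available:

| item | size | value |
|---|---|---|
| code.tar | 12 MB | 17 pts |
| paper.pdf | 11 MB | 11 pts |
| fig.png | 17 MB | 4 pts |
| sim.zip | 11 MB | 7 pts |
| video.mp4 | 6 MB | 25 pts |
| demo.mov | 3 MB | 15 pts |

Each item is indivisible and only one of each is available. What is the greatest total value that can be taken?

42 pts

Check high-value combinations within 19 MB:
- code.tar+video.mp4: size 12+6=18, value 17+25=42
- video.mp4+demo.mov: size 6+3=9, value 25+15=40
- paper.pdf+video.mp4: size 11+6=17, value 11+25=36
- code.tar+demo.mov: size 12+3=15, value 17+15=32
Best: 42 pts.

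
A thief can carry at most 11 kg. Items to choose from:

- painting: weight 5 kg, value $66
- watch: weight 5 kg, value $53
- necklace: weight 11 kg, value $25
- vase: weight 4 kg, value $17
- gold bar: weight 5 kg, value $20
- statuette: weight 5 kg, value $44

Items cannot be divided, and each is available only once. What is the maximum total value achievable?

This is a 0/1 knapsack; check combinations near the capacity.
- painting+watch: weight 5+5=10, value 66+53=119
- painting+statuette: weight 5+5=10, value 66+44=110
- watch+statuette: weight 5+5=10, value 53+44=97
- painting+gold bar: weight 5+5=10, value 66+20=86
Best: $119.

$119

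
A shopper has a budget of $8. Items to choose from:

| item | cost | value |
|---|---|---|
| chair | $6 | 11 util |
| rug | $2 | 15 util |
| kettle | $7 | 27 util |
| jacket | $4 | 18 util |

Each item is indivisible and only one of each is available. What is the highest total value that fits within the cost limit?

33 util

This is a 0/1 knapsack; check combinations near the capacity.
- rug+jacket: cost 2+4=6, value 15+18=33
- kettle: cost 7, value 27
- chair+rug: cost 6+2=8, value 11+15=26
- jacket: cost 4, value 18
Best: 33 util.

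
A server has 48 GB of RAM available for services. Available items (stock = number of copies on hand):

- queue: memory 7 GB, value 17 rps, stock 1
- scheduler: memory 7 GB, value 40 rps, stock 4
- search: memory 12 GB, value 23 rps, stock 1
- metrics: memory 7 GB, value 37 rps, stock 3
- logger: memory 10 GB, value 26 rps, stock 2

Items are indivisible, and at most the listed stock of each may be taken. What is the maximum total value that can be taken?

Best selections within memory 48 and stock limits:
- 4×scheduler + 2×metrics: memory 42, value 234
- 3×scheduler + 3×metrics: memory 42, value 231
Best: 234 rps.

234 rps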